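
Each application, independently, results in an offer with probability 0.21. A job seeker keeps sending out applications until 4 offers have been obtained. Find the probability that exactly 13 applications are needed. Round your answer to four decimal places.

Y = trial on which the fourth success occurs; negative binomial, r=4, p=0.21.
P(Y=13) = C(12,3) · p^4 · (1−p)^9
= 220 · 0.0019448 · 0.11985 = 0.051279

0.0513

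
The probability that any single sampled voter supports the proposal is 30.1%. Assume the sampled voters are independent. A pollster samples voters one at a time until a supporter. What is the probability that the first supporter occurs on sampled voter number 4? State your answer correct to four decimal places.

0.1028

Geometric (trials to first success), p = 0.301.
P(Y = 4) = (1−p)^3 · p = 0.34153 · 0.301 = 0.102801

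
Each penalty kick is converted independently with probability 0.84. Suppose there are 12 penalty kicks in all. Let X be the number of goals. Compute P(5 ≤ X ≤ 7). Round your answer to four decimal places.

0.0308

X ~ Binomial(12, 0.84); P(5 ≤ X ≤ 7) = Σ C(12,k) p^k (1−p)^(12−k) over k:
  k=5: C(12,5)·0.84^5·0.16^7 = 0.000889
  k=6: C(12,6)·0.84^6·0.16^6 = 0.005446
  k=7: C(12,7)·0.84^7·0.16^5 = 0.024506
Total = 0.030841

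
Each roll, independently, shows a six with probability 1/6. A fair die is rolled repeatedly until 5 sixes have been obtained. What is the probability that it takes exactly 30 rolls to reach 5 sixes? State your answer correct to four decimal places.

Y = trial on which the fifth success occurs; negative binomial, r=5, p=0.166667.
P(Y=30) = C(29,4) · p^5 · (1−p)^25
= 23751 · 0.0001286 · 0.010483 = 0.032018

0.0320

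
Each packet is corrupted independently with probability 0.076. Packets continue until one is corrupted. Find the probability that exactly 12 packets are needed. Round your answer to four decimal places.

0.0319

Geometric (trials to first success), p = 0.076.
P(Y = 12) = (1−p)^11 · p = 0.41917 · 0.076 = 0.031857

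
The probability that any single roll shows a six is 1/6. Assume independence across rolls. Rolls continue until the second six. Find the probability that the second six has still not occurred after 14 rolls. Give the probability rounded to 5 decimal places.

0.29597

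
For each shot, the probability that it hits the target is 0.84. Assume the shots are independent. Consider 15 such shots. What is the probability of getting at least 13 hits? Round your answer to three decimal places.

0.561

X ~ Binomial(15, 0.84); P(X ≥ 13) = Σ C(15,k) p^k (1−p)^(15−k) over k:
  k=13: C(15,13)·0.84^13·0.16^2 = 0.27865
  k=14: C(15,14)·0.84^14·0.16^1 = 0.20899
  k=15: C(15,15)·0.84^15·0.16^0 = 0.07315
Total = 0.56078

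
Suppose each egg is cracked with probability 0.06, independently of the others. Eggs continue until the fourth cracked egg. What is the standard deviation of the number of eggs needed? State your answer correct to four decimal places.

32.3179

Y = total eggs until the fourth success; negative binomial with r=4, p=0.06.
SD(Y) = √[r(1−p)/p²] = √(1044.444444) = 32.317866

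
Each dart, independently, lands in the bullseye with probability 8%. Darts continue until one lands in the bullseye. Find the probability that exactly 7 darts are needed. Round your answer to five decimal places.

Geometric (trials to first success), p = 0.08.
P(Y = 7) = (1−p)^6 · p = 0.60636 · 0.08 = 0.0485084

0.04851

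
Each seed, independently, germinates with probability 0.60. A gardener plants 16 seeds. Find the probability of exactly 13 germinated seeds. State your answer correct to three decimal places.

X ~ Binomial(n=16, p=0.60).
P(X=13) = C(16,13) · p^13 · (1−p)^3
= 560 · 0.0013061 · 0.064 = 0.04681

0.047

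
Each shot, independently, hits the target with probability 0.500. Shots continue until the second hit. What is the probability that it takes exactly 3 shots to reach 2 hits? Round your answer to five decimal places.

Y = trial on which the second success occurs; negative binomial, r=2, p=0.50.
P(Y=3) = C(2,1) · p^2 · (1−p)^1
= 2 · 0.25 · 0.5 = 0.2500000

0.25000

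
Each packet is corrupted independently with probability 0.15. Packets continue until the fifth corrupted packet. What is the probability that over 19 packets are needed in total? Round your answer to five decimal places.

Needing more than 19 packets ⇔ fewer than 5 successes in the first 19. With X ~ Binomial(19, 0.15), P(Y > 19) = P(X ≤ 4).
  k=0: C(19,0)·0.15^0·0.85^19 = 0.0455994
  k=1: C(19,1)·0.15^1·0.85^18 = 0.1528923
  k=2: C(19,2)·0.15^2·0.85^17 = 0.2428289
  k=3: C(19,3)·0.15^3·0.85^16 = 0.2428289
  k=4: C(19,4)·0.15^4·0.85^15 = 0.1714086
P(X ≤ 4) = 0.8555581

0.85556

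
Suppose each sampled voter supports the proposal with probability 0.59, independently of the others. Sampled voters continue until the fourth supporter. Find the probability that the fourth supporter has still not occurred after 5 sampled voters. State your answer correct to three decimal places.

0.680

Needing more than 5 sampled voters ⇔ fewer than 4 successes in the first 5. With X ~ Binomial(5, 0.59), P(Y > 5) = P(X ≤ 3).
  k=0: C(5,0)·0.59^0·0.41^5 = 0.01159
  k=1: C(5,1)·0.59^1·0.41^4 = 0.08336
  k=2: C(5,2)·0.59^2·0.41^3 = 0.23991
  k=3: C(5,3)·0.59^3·0.41^2 = 0.34524
P(X ≤ 3) = 0.68010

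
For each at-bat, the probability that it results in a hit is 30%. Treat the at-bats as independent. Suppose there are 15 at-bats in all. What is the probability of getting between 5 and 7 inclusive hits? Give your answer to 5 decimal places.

X ~ Binomial(15, 0.30); P(5 ≤ X ≤ 7) = Σ C(15,k) p^k (1−p)^(15−k) over k:
  k=5: C(15,5)·0.30^5·0.70^10 = 0.2061304
  k=6: C(15,6)·0.30^6·0.70^9 = 0.1472360
  k=7: C(15,7)·0.30^7·0.70^8 = 0.0811300
Total = 0.4344964

0.43450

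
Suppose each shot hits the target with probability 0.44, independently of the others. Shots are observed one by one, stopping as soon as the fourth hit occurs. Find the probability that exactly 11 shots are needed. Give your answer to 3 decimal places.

Y = trial on which the fourth success occurs; negative binomial, r=4, p=0.44.
P(Y=11) = C(10,3) · p^4 · (1−p)^7
= 120 · 0.037481 · 0.017271 = 0.07768

0.078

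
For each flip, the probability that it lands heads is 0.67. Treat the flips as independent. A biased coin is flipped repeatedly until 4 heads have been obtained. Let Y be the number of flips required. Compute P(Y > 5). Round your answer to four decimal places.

0.5325

Needing more than 5 flips ⇔ fewer than 4 successes in the first 5. With X ~ Binomial(5, 0.67), P(Y > 5) = P(X ≤ 3).
  k=0: C(5,0)·0.67^0·0.33^5 = 0.003914
  k=1: C(5,1)·0.67^1·0.33^4 = 0.039728
  k=2: C(5,2)·0.67^2·0.33^3 = 0.161321
  k=3: C(5,3)·0.67^3·0.33^2 = 0.327531
P(X ≤ 3) = 0.532494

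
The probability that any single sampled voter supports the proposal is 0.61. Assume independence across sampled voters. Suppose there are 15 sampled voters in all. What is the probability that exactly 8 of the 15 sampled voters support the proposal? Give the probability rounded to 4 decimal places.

0.1693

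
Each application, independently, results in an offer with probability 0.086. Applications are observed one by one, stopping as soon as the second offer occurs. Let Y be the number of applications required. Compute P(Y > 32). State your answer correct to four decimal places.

Needing more than 32 applications ⇔ fewer than 2 successes in the first 32. With X ~ Binomial(32, 0.086), P(Y > 32) = P(X ≤ 1).
  k=0: C(32,0)·0.086^0·0.914^32 = 0.056270
  k=1: C(32,1)·0.086^1·0.914^31 = 0.169426
P(X ≤ 1) = 0.225696

0.2257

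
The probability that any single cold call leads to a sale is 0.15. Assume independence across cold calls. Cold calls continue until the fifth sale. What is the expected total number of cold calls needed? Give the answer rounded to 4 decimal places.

Y = total cold calls until the fifth success; negative binomial with r=5, p=0.15.
E[Y] = r / p = 5 / 0.15 = 33.333333

33.3333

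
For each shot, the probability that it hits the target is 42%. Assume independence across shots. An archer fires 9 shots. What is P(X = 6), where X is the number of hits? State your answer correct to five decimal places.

0.08996

X ~ Binomial(n=9, p=0.42).
P(X=6) = C(9,6) · p^6 · (1−p)^3
= 84 · 0.005489 · 0.19511 = 0.0899620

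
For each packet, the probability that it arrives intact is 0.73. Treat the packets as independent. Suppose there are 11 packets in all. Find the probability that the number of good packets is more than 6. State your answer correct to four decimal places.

0.8507

X ~ Binomial(11, 0.73); P(X ≥ 7) = Σ C(11,k) p^k (1−p)^(11−k) over k:
  k=7: C(11,7)·0.73^7·0.27^4 = 0.193744
  k=8: C(11,8)·0.73^8·0.27^3 = 0.261914
  k=9: C(11,9)·0.73^9·0.27^2 = 0.236046
  k=10: C(11,10)·0.73^10·0.27^1 = 0.127639
  k=11: C(11,11)·0.73^11·0.27^0 = 0.031373
Total = 0.850716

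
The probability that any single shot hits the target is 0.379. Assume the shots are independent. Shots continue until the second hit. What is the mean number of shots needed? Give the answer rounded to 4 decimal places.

5.2770

Y = total shots until the second success; negative binomial with r=2, p=0.379.
E[Y] = r / p = 2 / 0.379 = 5.277045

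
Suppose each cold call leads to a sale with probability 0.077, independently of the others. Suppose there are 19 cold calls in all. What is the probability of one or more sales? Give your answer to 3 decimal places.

P(at least one) = 1 − P(none) = 1 − (1 − 0.077)^19
= 1 − 0.21819 = 0.78181

0.782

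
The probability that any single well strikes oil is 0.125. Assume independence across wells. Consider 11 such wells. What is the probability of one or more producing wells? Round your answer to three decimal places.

0.770

P(at least one) = 1 − P(none) = 1 − (1 − 0.125)^11
= 1 − 0.23019 = 0.76981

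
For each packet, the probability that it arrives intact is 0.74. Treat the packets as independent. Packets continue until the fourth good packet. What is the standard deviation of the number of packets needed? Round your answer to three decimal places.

Y = total packets until the fourth success; negative binomial with r=4, p=0.74.
SD(Y) = √[r(1−p)/p²] = √(1.89920) = 1.37811

1.378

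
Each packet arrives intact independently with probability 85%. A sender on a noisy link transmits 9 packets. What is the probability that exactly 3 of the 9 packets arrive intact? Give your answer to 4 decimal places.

X ~ Binomial(n=9, p=0.85).
P(X=3) = C(9,3) · p^3 · (1−p)^6
= 84 · 0.61413 · 1.1391e-05 = 0.000588

0.0006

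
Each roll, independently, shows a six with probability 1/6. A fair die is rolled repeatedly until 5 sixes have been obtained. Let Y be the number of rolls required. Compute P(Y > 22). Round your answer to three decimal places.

Needing more than 22 rolls ⇔ fewer than 5 successes in the first 22. With X ~ Binomial(22, 0.166667), P(Y > 22) = P(X ≤ 4).
  k=0: C(22,0)·0.166667^0·0.833333^22 = 0.01811
  k=1: C(22,1)·0.166667^1·0.833333^21 = 0.07970
  k=2: C(22,2)·0.166667^2·0.833333^20 = 0.16737
  k=3: C(22,3)·0.166667^3·0.833333^19 = 0.22316
  k=4: C(22,4)·0.166667^4·0.833333^18 = 0.21201
P(X ≤ 4) = 0.70036

0.700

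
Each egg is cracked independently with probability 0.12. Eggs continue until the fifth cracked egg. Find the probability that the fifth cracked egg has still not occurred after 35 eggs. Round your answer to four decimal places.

Needing more than 35 eggs ⇔ fewer than 5 successes in the first 35. With X ~ Binomial(35, 0.12), P(Y > 35) = P(X ≤ 4).
  k=0: C(35,0)·0.12^0·0.88^35 = 0.011400
  k=1: C(35,1)·0.12^1·0.88^34 = 0.054408
  k=2: C(35,2)·0.12^2·0.88^33 = 0.126127
  k=3: C(35,3)·0.12^3·0.88^32 = 0.189190
  k=4: C(35,4)·0.12^4·0.88^31 = 0.206389
P(X ≤ 4) = 0.587514

0.5875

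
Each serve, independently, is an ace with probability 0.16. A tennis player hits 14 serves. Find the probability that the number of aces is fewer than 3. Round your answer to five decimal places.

X ~ Binomial(14, 0.16); P(X ≤ 2) = Σ C(14,k) p^k (1−p)^(14−k) over k:
  k=0: C(14,0)·0.16^0·0.84^14 = 0.0870783
  k=1: C(14,1)·0.16^1·0.84^13 = 0.2322088
  k=2: C(14,2)·0.16^2·0.84^12 = 0.2874967
Total = 0.6067838

0.60678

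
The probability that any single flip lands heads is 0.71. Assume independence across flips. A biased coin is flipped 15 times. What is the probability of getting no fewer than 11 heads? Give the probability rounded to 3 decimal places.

0.550

X ~ Binomial(15, 0.71); P(X ≥ 11) = Σ C(15,k) p^k (1−p)^(15−k) over k:
  k=11: C(15,11)·0.71^11·0.29^4 = 0.22313
  k=12: C(15,12)·0.71^12·0.29^3 = 0.18210
  k=13: C(15,13)·0.71^13·0.29^2 = 0.10288
  k=14: C(15,14)·0.71^14·0.29^1 = 0.03598
  k=15: C(15,15)·0.71^15·0.29^0 = 0.00587
Total = 0.54997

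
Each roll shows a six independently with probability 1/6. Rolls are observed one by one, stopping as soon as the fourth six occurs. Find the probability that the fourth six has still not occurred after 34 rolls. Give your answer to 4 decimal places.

Needing more than 34 rolls ⇔ fewer than 4 successes in the first 34. With X ~ Binomial(34, 0.166667), P(Y > 34) = P(X ≤ 3).
  k=0: C(34,0)·0.166667^0·0.833333^34 = 0.002032
  k=1: C(34,1)·0.166667^1·0.833333^33 = 0.013815
  k=2: C(34,2)·0.166667^2·0.833333^32 = 0.045589
  k=3: C(34,3)·0.166667^3·0.833333^31 = 0.097257
P(X ≤ 3) = 0.158692

0.1587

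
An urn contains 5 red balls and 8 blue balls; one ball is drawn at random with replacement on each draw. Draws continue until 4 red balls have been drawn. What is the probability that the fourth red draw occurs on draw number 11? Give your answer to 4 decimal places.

0.0878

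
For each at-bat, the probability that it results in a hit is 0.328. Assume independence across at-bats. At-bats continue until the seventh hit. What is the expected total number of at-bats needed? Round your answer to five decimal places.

Y = total at-bats until the seventh success; negative binomial with r=7, p=0.328.
E[Y] = r / p = 7 / 0.328 = 21.3414634

21.34146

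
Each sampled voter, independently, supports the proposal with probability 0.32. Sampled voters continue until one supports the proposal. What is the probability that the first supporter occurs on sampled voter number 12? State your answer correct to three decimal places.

Geometric (trials to first success), p = 0.32.
P(Y = 12) = (1−p)^11 · p = 0.014375 · 0.32 = 0.00460

0.005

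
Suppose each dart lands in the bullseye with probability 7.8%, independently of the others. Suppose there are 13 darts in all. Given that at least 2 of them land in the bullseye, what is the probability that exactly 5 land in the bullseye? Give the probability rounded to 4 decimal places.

0.0072

X ~ Binomial(13, 0.078). Want P(X=5 | X≥2) = P(X=5) / P(X≥2).
P(X=5) = C(13,5)·0.078^5·0.922^8 = 0.001940
P(X≥2) = 1 − 0.347938 − 0.382656 = 0.269405
Ratio = 0.001940 / 0.269405 = 0.007203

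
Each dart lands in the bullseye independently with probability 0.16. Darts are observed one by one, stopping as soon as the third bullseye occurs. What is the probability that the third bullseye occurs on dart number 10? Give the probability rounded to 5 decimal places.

0.04351

Y = trial on which the third success occurs; negative binomial, r=3, p=0.16.
P(Y=10) = C(9,2) · p^3 · (1−p)^7
= 36 · 0.004096 · 0.29509 = 0.0435128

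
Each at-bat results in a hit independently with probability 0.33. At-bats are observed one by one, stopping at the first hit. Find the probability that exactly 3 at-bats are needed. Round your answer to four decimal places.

0.1481

Geometric (trials to first success), p = 0.33.
P(Y = 3) = (1−p)^2 · p = 0.4489 · 0.33 = 0.148137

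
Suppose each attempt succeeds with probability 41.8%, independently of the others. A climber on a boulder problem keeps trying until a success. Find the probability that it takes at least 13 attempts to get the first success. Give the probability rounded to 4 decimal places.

0.0015

Y = number of attempts to the first success; geometric, p = 0.418.
P(Y > 12) = P(first 12 all fail) = (1−p)^12 = 0.001510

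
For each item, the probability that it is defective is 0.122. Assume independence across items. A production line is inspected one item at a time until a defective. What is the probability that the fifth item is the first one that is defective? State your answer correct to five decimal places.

0.07250

Geometric (trials to first success), p = 0.122.
P(Y = 5) = (1−p)^4 · p = 0.59426 · 0.122 = 0.0725000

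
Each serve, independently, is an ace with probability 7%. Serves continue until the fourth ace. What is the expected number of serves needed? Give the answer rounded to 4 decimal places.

Y = total serves until the fourth success; negative binomial with r=4, p=0.07.
E[Y] = r / p = 4 / 0.07 = 57.142857

57.1429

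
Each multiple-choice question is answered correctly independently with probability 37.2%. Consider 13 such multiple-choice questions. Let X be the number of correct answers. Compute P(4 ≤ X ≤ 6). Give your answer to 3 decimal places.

X ~ Binomial(13, 0.372); P(4 ≤ X ≤ 6) = Σ C(13,k) p^k (1−p)^(13−k) over k:
  k=4: C(13,4)·0.372^4·0.628^9 = 0.20802
  k=5: C(13,5)·0.372^5·0.628^8 = 0.22180
  k=6: C(13,6)·0.372^6·0.628^7 = 0.17518
Total = 0.60501

0.605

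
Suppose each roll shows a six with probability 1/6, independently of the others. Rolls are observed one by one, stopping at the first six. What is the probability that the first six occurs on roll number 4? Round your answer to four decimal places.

Geometric (trials to first success), p = 0.166667.
P(Y = 4) = (1−p)^3 · p = 0.5787 · 0.166667 = 0.096451

0.0965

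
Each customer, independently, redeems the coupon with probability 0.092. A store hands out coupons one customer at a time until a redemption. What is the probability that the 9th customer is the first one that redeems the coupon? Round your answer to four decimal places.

0.0425

Geometric (trials to first success), p = 0.092.
P(Y = 9) = (1−p)^8 · p = 0.46205 · 0.092 = 0.042508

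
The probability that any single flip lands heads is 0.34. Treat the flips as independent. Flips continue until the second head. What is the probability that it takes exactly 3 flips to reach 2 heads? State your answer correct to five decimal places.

Y = trial on which the second success occurs; negative binomial, r=2, p=0.34.
P(Y=3) = C(2,1) · p^2 · (1−p)^1
= 2 · 0.1156 · 0.66 = 0.1525920

0.15259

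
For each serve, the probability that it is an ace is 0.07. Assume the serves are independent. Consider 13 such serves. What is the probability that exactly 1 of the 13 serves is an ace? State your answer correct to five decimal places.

X ~ Binomial(n=13, p=0.07).
P(X=1) = C(13,1) · p^1 · (1−p)^12
= 13 · 0.07 · 0.4186 = 0.3809226

0.38092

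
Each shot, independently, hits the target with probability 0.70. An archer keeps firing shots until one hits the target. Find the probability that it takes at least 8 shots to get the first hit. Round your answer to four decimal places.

0.0002

Y = number of shots to the first success; geometric, p = 0.70.
P(Y > 7) = P(first 7 all fail) = (1−p)^7 = 0.000219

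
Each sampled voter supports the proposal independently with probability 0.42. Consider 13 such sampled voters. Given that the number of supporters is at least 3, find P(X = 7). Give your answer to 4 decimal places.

0.1574

X ~ Binomial(13, 0.42). Want P(X=7 | X≥3) = P(X=7) / P(X≥3).
P(X=7) = C(13,7)·0.42^7·0.58^6 = 0.150602
P(X≥3) = 1 − 0.000841 − 0.007913 − 0.034380 = 0.956867
Ratio = 0.150602 / 0.956867 = 0.157391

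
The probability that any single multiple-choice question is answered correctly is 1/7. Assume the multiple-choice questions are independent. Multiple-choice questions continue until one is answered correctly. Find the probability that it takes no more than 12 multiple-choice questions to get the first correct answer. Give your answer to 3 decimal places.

Y = number of multiple-choice questions to the first success; geometric, p = 0.142857.
P(Y ≤ 12) = 1 − (1−p)^12 = 1 − 0.15727 = 0.84273

0.843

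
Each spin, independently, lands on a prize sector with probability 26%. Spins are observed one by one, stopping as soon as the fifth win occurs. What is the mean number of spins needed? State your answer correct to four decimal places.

19.2308

Y = total spins until the fifth success; negative binomial with r=5, p=0.26.
E[Y] = r / p = 5 / 0.26 = 19.230769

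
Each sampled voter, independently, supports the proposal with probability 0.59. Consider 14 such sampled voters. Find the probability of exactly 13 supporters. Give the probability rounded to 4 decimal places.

X ~ Binomial(n=14, p=0.59).
P(X=13) = C(14,13) · p^13 · (1−p)^1
= 14 · 0.0010497 · 0.41 = 0.006025

0.0060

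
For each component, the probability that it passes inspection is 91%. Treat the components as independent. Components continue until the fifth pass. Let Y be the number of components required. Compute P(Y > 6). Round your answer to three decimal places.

Needing more than 6 components ⇔ fewer than 5 successes in the first 6. With X ~ Binomial(6, 0.91), P(Y > 6) = P(X ≤ 4).
  k=0: C(6,0)·0.91^0·0.09^6 = 0.00000
  k=1: C(6,1)·0.91^1·0.09^5 = 0.00003
  k=2: C(6,2)·0.91^2·0.09^4 = 0.00081
  k=3: C(6,3)·0.91^3·0.09^3 = 0.01099
  k=4: C(6,4)·0.91^4·0.09^2 = 0.08332
P(X ≤ 4) = 0.09515

0.095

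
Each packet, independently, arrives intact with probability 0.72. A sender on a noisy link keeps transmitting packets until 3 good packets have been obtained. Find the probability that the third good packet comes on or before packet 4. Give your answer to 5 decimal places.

0.68678

Finishing within 4 packets ⇔ at least 3 successes in the first 4. With X ~ Binomial(4, 0.72), P(Y ≤ 4) = 1 − P(X ≤ 2).
  k=0: C(4,0)·0.72^0·0.28^4 = 0.0061466
  k=1: C(4,1)·0.72^1·0.28^3 = 0.0632218
  k=2: C(4,2)·0.72^2·0.28^2 = 0.2438554
1 − 0.3132237 = 0.6867763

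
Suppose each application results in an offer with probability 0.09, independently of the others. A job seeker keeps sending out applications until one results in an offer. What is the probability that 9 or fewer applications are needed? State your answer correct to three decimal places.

0.572

Y = number of applications to the first success; geometric, p = 0.09.
P(Y ≤ 9) = 1 − (1−p)^9 = 1 − 0.42793 = 0.57207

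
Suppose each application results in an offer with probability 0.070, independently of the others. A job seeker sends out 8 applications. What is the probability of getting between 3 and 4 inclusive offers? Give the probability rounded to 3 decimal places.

0.015

X ~ Binomial(8, 0.07); P(3 ≤ X ≤ 4) = Σ C(8,k) p^k (1−p)^(8−k) over k:
  k=3: C(8,3)·0.07^3·0.93^5 = 0.01336
  k=4: C(8,4)·0.07^4·0.93^4 = 0.00126
Total = 0.01462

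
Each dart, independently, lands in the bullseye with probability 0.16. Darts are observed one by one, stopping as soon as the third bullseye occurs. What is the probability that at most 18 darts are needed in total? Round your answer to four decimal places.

Finishing within 18 darts ⇔ at least 3 successes in the first 18. With X ~ Binomial(18, 0.16), P(Y ≤ 18) = 1 − P(X ≤ 2).
  k=0: C(18,0)·0.16^0·0.84^18 = 0.043354
  k=1: C(18,1)·0.16^1·0.84^17 = 0.148642
  k=2: C(18,2)·0.16^2·0.84^16 = 0.240658
1 − 0.432653 = 0.567347

0.5673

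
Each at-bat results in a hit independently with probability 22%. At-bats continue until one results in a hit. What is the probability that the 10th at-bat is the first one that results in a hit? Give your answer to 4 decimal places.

0.0235

Geometric (trials to first success), p = 0.22.
P(Y = 10) = (1−p)^9 · p = 0.10687 · 0.22 = 0.023511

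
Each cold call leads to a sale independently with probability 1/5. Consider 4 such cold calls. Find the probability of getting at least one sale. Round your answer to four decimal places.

0.5904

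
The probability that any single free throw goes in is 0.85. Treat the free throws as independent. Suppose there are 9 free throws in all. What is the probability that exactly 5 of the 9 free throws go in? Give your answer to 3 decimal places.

0.028

X ~ Binomial(n=9, p=0.85).
P(X=5) = C(9,5) · p^5 · (1−p)^4
= 126 · 0.44371 · 0.00050625 = 0.02830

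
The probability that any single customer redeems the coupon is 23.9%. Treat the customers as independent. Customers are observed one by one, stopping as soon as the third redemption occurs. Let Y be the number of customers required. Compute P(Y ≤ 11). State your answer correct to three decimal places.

Finishing within 11 customers ⇔ at least 3 successes in the first 11. With X ~ Binomial(11, 0.239), P(Y ≤ 11) = 1 − P(X ≤ 2).
  k=0: C(11,0)·0.239^0·0.761^11 = 0.04957
  k=1: C(11,1)·0.239^1·0.761^10 = 0.17125
  k=2: C(11,2)·0.239^2·0.761^9 = 0.26892
1 − 0.48974 = 0.51026

0.510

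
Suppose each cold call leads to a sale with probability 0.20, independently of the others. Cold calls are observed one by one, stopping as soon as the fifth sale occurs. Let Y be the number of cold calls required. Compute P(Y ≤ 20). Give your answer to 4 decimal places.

Finishing within 20 cold calls ⇔ at least 5 successes in the first 20. With X ~ Binomial(20, 0.20), P(Y ≤ 20) = 1 − P(X ≤ 4).
  k=0: C(20,0)·0.20^0·0.80^20 = 0.011529
  k=1: C(20,1)·0.20^1·0.80^19 = 0.057646
  k=2: C(20,2)·0.20^2·0.80^18 = 0.136909
  k=3: C(20,3)·0.20^3·0.80^17 = 0.205364
  k=4: C(20,4)·0.20^4·0.80^16 = 0.218199
1 − 0.629648 = 0.370352

0.3704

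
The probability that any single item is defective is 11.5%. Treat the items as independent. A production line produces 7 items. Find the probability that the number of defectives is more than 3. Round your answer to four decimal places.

0.0046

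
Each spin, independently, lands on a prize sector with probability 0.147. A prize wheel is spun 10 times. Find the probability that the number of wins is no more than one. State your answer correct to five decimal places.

X ~ Binomial(10, 0.147); P(X ≤ 1) = Σ C(10,k) p^k (1−p)^(10−k) over k:
  k=0: C(10,0)·0.147^0·0.853^10 = 0.2039343
  k=1: C(10,1)·0.147^1·0.853^9 = 0.3514460
Total = 0.5553803

0.55538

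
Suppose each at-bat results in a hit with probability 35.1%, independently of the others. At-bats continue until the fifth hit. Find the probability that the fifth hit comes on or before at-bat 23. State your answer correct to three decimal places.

0.946

Finishing within 23 at-bats ⇔ at least 5 successes in the first 23. With X ~ Binomial(23, 0.351), P(Y ≤ 23) = 1 − P(X ≤ 4).
  k=0: C(23,0)·0.351^0·0.649^23 = 0.00005
  k=1: C(23,1)·0.351^1·0.649^22 = 0.00060
  k=2: C(23,2)·0.351^2·0.649^21 = 0.00356
  k=3: C(23,3)·0.351^3·0.649^20 = 0.01346
  k=4: C(23,4)·0.351^4·0.649^19 = 0.03640
1 − 0.05406 = 0.94594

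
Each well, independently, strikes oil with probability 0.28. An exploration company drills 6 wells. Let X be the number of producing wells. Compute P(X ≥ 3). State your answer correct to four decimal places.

X ~ Binomial(6, 0.28); P(X ≥ 3) = Σ C(6,k) p^k (1−p)^(6−k) over k:
  k=3: C(6,3)·0.28^3·0.72^3 = 0.163871
  k=4: C(6,4)·0.28^4·0.72^2 = 0.047796
  k=5: C(6,5)·0.28^5·0.72^1 = 0.007435
  k=6: C(6,6)·0.28^6·0.72^0 = 0.000482
Total = 0.219583

0.2196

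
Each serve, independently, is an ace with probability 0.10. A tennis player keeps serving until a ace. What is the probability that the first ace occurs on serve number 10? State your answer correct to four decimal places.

Geometric (trials to first success), p = 0.10.
P(Y = 10) = (1−p)^9 · p = 0.38742 · 0.10 = 0.038742

0.0387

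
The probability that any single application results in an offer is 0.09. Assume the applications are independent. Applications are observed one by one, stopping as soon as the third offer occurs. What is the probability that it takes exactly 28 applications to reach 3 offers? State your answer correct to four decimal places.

Y = trial on which the third success occurs; negative binomial, r=3, p=0.09.
P(Y=28) = C(27,2) · p^3 · (1−p)^25
= 351 · 0.000729 · 0.094631 = 0.024214

0.0242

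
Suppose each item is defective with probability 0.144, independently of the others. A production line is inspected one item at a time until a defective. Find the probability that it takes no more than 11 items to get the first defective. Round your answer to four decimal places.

0.8192

Y = number of items to the first success; geometric, p = 0.144.
P(Y ≤ 11) = 1 − (1−p)^11 = 1 − 0.180805 = 0.819195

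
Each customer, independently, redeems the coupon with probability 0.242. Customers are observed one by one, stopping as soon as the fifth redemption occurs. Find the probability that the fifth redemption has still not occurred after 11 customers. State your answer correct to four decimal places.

0.8978

Needing more than 11 customers ⇔ fewer than 5 successes in the first 11. With X ~ Binomial(11, 0.242), P(Y > 11) = P(X ≤ 4).
  k=0: C(11,0)·0.242^0·0.758^11 = 0.047464
  k=1: C(11,1)·0.242^1·0.758^10 = 0.166686
  k=2: C(11,2)·0.242^2·0.758^9 = 0.266082
  k=3: C(11,3)·0.242^3·0.758^8 = 0.254849
  k=4: C(11,4)·0.242^4·0.758^7 = 0.162727
P(X ≤ 4) = 0.897809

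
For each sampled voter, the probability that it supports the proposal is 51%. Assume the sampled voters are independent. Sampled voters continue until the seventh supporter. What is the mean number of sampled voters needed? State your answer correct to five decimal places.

13.72549

Y = total sampled voters until the seventh success; negative binomial with r=7, p=0.51.
E[Y] = r / p = 7 / 0.51 = 13.7254902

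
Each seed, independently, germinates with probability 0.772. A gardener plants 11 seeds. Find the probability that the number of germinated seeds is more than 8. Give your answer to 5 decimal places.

0.52511

X ~ Binomial(11, 0.772); P(X ≥ 9) = Σ C(11,k) p^k (1−p)^(11−k) over k:
  k=9: C(11,9)·0.772^9·0.228^2 = 0.2784762
  k=10: C(11,10)·0.772^10·0.228^1 = 0.1885821
  k=11: C(11,11)·0.772^11·0.228^0 = 0.0580484
Total = 0.5251067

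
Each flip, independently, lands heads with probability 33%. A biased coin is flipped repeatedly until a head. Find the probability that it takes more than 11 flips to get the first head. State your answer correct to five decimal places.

Y = number of flips to the first success; geometric, p = 0.33.
P(Y > 11) = P(first 11 all fail) = (1−p)^11 = 0.0122130

0.01221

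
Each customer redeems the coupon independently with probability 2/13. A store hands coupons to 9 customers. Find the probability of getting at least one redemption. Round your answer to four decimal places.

P(at least one) = 1 − P(none) = 1 − (1 − 0.153846)^9
= 1 − 0.222354 = 0.777646

0.7776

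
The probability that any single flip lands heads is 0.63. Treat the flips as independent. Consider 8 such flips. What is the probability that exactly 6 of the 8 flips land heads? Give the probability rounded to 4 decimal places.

0.2397

X ~ Binomial(n=8, p=0.63).
P(X=6) = C(8,6) · p^6 · (1−p)^2
= 28 · 0.062524 · 0.1369 = 0.239665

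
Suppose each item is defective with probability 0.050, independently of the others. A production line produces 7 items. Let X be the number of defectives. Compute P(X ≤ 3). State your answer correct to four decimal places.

0.9998

X ~ Binomial(7, 0.05); P(X ≤ 3) = Σ C(7,k) p^k (1−p)^(7−k) over k:
  k=0: C(7,0)·0.05^0·0.95^7 = 0.698337
  k=1: C(7,1)·0.05^1·0.95^6 = 0.257282
  k=2: C(7,2)·0.05^2·0.95^5 = 0.040623
  k=3: C(7,3)·0.05^3·0.95^4 = 0.003563
Total = 0.999806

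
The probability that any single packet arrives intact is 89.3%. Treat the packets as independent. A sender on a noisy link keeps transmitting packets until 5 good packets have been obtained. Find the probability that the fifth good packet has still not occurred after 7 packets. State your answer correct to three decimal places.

Needing more than 7 packets ⇔ fewer than 5 successes in the first 7. With X ~ Binomial(7, 0.893), P(Y > 7) = P(X ≤ 4).
  k=0: C(7,0)·0.893^0·0.107^7 = 0.00000
  k=1: C(7,1)·0.893^1·0.107^6 = 0.00001
  k=2: C(7,2)·0.893^2·0.107^5 = 0.00023
  k=3: C(7,3)·0.893^3·0.107^4 = 0.00327
  k=4: C(7,4)·0.893^4·0.107^3 = 0.02727
P(X ≤ 4) = 0.03078

0.031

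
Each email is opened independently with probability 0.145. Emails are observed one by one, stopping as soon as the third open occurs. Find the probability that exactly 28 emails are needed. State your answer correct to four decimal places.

Y = trial on which the third success occurs; negative binomial, r=3, p=0.145.
P(Y=28) = C(27,2) · p^3 · (1−p)^25
= 351 · 0.0030486 · 0.019914 = 0.021309

0.0213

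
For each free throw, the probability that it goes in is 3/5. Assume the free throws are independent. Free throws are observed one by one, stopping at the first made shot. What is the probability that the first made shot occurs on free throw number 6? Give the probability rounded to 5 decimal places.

Geometric (trials to first success), p = 0.60.
P(Y = 6) = (1−p)^5 · p = 0.01024 · 0.60 = 0.0061440

0.00614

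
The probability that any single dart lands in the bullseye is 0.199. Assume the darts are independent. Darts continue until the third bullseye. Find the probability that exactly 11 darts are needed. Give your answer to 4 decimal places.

Y = trial on which the third success occurs; negative binomial, r=3, p=0.199.
P(Y=11) = C(10,2) · p^3 · (1−p)^8
= 45 · 0.0078806 · 0.16946 = 0.060094

0.0601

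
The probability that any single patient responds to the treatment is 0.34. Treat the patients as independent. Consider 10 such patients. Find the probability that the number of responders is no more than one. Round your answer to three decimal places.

0.096

X ~ Binomial(10, 0.34); P(X ≤ 1) = Σ C(10,k) p^k (1−p)^(10−k) over k:
  k=0: C(10,0)·0.34^0·0.66^10 = 0.01568
  k=1: C(10,1)·0.34^1·0.66^9 = 0.08079
Total = 0.09648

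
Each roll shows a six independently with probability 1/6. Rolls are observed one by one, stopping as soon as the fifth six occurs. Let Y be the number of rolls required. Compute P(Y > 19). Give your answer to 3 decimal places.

0.801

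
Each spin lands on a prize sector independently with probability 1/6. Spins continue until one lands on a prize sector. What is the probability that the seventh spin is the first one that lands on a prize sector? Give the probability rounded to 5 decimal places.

Geometric (trials to first success), p = 0.166667.
P(Y = 7) = (1−p)^6 · p = 0.3349 · 0.166667 = 0.0558163

0.05582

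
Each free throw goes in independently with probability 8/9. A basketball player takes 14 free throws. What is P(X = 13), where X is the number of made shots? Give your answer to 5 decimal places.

0.33644

X ~ Binomial(n=14, p=0.888889).
P(X=13) = C(14,13) · p^13 · (1−p)^1
= 14 · 0.21628 · 0.11111 = 0.3364362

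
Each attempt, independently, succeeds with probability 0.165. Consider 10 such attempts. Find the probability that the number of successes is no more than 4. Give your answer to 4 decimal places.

0.9852

X ~ Binomial(10, 0.165); P(X ≤ 4) = Σ C(10,k) p^k (1−p)^(10−k) over k:
  k=0: C(10,0)·0.165^0·0.835^10 = 0.164765
  k=1: C(10,1)·0.165^1·0.835^9 = 0.325583
  k=2: C(10,2)·0.165^2·0.835^8 = 0.289516
  k=3: C(10,3)·0.165^3·0.835^7 = 0.152559
  k=4: C(10,4)·0.165^4·0.835^6 = 0.052756
Total = 0.985180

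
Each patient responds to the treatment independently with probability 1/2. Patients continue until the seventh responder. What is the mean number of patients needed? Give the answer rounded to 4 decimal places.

14.0000

Y = total patients until the seventh success; negative binomial with r=7, p=0.50.
E[Y] = r / p = 7 / 0.50 = 14.000000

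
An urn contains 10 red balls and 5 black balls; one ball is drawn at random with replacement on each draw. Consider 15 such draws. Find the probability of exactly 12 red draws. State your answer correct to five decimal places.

X ~ Binomial(n=15, p=0.666667).
P(X=12) = C(15,12) · p^12 · (1−p)^3
= 455 · 0.0077073 · 0.037037 = 0.1298831

0.12988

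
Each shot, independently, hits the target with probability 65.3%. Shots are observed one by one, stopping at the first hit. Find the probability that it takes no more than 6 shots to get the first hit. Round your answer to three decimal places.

Y = number of shots to the first success; geometric, p = 0.653.
P(Y ≤ 6) = 1 − (1−p)^6 = 1 − 0.00175 = 0.99825

0.998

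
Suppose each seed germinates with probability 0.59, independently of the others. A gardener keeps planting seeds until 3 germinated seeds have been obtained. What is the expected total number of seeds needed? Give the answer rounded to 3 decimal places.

5.085

Y = total seeds until the third success; negative binomial with r=3, p=0.59.
E[Y] = r / p = 3 / 0.59 = 5.08475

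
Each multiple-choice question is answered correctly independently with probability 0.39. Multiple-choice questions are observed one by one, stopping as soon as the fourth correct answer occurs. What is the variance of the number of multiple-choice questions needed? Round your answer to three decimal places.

16.042

Y = total multiple-choice questions until the fourth success; negative binomial with r=4, p=0.39.
Var(Y) = r(1−p)/p² = 4·0.61 / 0.39² = 16.04208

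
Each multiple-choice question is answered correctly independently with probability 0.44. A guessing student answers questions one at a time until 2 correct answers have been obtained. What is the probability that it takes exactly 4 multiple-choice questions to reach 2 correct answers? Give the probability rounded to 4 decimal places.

0.1821

Y = trial on which the second success occurs; negative binomial, r=2, p=0.44.
P(Y=4) = C(3,1) · p^2 · (1−p)^2
= 3 · 0.1936 · 0.3136 = 0.182139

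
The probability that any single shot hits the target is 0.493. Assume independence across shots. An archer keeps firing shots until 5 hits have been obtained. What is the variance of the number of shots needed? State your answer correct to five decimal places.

Y = total shots until the fifth success; negative binomial with r=5, p=0.493.
Var(Y) = r(1−p)/p² = 5·0.507 / 0.493² = 10.4299956

10.43000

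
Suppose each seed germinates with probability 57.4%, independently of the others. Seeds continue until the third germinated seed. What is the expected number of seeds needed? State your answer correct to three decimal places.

5.226

Y = total seeds until the third success; negative binomial with r=3, p=0.574.
E[Y] = r / p = 3 / 0.574 = 5.22648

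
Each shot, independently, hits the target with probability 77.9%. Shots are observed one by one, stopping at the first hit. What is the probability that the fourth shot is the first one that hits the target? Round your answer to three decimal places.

0.008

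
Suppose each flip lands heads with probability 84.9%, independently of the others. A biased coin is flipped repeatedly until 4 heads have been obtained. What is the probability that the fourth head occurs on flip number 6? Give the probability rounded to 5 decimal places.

Y = trial on which the fourth success occurs; negative binomial, r=4, p=0.849.
P(Y=6) = C(5,3) · p^4 · (1−p)^2
= 10 · 0.51955 · 0.022801 = 0.1184635

0.11846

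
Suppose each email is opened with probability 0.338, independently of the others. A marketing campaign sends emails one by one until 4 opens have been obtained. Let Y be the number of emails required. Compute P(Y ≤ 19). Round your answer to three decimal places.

Finishing within 19 emails ⇔ at least 4 successes in the first 19. With X ~ Binomial(19, 0.338), P(Y ≤ 19) = 1 − P(X ≤ 3).
  k=0: C(19,0)·0.338^0·0.662^19 = 0.00039
  k=1: C(19,1)·0.338^1·0.662^18 = 0.00383
  k=2: C(19,2)·0.338^2·0.662^17 = 0.01760
  k=3: C(19,3)·0.338^3·0.662^16 = 0.05091
1 − 0.07273 = 0.92727

0.927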